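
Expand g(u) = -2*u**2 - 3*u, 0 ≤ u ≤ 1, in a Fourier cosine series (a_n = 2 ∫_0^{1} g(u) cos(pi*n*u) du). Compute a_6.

-2/(9*pi**2)

a_6 = 2 ∫_0^{1} (-2*u**2 - 3*u) cos(6*pi*u) du.
Integrating by parts twice (tabular method), an antiderivative of (-2*u**2 - 3*u) cos(6*pi*u) is -u**2*sin(6*pi*u)/(3*pi) - u*sin(6*pi*u)/(2*pi) - u*cos(6*pi*u)/(9*pi**2) + sin(6*pi*u)/(54*pi**3) - cos(6*pi*u)/(12*pi**2); evaluating from 0 to 1: ∫_{0}^{1} (-2*u**2 - 3*u) cos(6*pi*u) du = (-7/(36*pi**2)) - (-1/(12*pi**2)) = -1/(9*pi**2).
Hence a_6 = 2·(-1/(9*pi**2)) = -2/(9*pi**2).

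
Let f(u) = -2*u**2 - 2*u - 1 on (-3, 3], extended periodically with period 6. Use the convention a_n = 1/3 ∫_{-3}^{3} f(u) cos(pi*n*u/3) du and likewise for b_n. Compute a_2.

a_2 = 1/3 ∫_{-3}^{3} f(u) cos(2*pi*u/3) du.
Integrating by parts twice (tabular method), an antiderivative of (-2*u**2 - 2*u - 1) cos(2*pi*u/3) is -3*u**2*sin(2*pi*u/3)/pi - 3*u*sin(2*pi*u/3)/pi - 9*u*cos(2*pi*u/3)/pi**2 - 3*sin(2*pi*u/3)/(2*pi) + 27*sin(2*pi*u/3)/(2*pi**3) - 9*cos(2*pi*u/3)/(2*pi**2); evaluating from -3 to 3: ∫_{-3}^{3} (-2*u**2 - 2*u - 1) cos(2*pi*u/3) du = (-63/(2*pi**2)) - (45/(2*pi**2)) = -54/pi**2.
Hence a_2 = (1/3)·(-54/pi**2) = -18/pi**2.

-18/pi**2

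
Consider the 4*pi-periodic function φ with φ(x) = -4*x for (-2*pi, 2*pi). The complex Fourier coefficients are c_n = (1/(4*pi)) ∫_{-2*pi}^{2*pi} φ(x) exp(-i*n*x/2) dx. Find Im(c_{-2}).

Since φ is real-valued, Im(c_{-2}) = -(1/(4*pi)) ∫_{-2*pi}^{2*pi} φ(x) sin(-x) dx = b_{2}/2.
φ is odd and sin(-x) is odd, so the integrand is even: ∫_{-2*pi}^{2*pi} φ(x) sin(-x) dx = 2∫_0^{2*pi} φ(x) sin(-x) dx.
Integrating by parts (boundary term plus one more integral), an antiderivative of (-4*x) sin(-x) is -4*x*cos(x) + 4*sin(x); evaluating from 0 to 2*pi: ∫_{0}^{2*pi} (-4*x) sin(-x) dx = (-8*pi) - (0) = -8*pi.
So ∫_{-2*pi}^{2*pi} φ(x) sin(-x) dx = -16*pi.
Hence Im(c_{-2}) = (-1/(4*pi))·(-16*pi) = 4.

4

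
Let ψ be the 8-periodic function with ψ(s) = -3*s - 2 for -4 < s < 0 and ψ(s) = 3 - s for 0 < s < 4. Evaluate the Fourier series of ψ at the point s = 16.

s = 16 differs from s = 0 by 2 full period(s), and the series is 8-periodic.
At s = 0 the one-sided limits are ψ(0^-) = -2 and ψ(0^+) = 3.
By Dirichlet's theorem the series converges to their average, [(-2) + (3)]/2 = 1/2.

1/2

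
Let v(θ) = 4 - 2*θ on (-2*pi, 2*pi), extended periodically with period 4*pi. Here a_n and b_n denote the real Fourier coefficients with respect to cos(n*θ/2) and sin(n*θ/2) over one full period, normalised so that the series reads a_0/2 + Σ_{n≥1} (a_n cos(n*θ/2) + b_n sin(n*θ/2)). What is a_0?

a_0 = (1/(2*pi)) ∫_{-2*pi}^{2*pi} v(θ) dθ = (1/(2*pi)) · (16*pi) = 8.

8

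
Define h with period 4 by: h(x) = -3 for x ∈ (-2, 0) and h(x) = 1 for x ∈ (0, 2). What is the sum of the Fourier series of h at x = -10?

x = -10 differs from x = -2 by -2 full period(s), and the series is 4-periodic.
At x = -2 the one-sided limits are h(-2^-) = 1 and h(-2^+) = -3.
By Dirichlet's theorem the series converges to their average, [(1) + (-3)]/2 = -1.

-1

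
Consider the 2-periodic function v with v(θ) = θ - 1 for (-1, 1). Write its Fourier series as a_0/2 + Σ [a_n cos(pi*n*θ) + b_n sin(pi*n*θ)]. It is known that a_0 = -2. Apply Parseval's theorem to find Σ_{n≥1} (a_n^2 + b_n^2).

Parseval: a_0^2/2 + Σ_{n≥1} (a_n^2+b_n^2) = ∫_{-1}^{1} v(θ)^2 dθ = 8/3.
Subtract a_0^2/2 = 2: Σ (a_n^2+b_n^2) = 2/3.

2/3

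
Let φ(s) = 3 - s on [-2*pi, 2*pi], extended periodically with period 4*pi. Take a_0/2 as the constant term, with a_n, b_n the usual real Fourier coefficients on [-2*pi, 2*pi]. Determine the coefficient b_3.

-4/3

b_3 = (1/(2*pi)) ∫_{-2*pi}^{2*pi} φ(s) sin(3*s/2) ds.
Integrating by parts (boundary term plus one more integral), an antiderivative of (3 - s) sin(3*s/2) is 2*s*cos(3*s/2)/3 - 4*sin(3*s/2)/9 - 2*cos(3*s/2); evaluating from -2*pi to 2*pi: ∫_{-2*pi}^{2*pi} (3 - s) sin(3*s/2) ds = (2 - 4*pi/3) - (2 + 4*pi/3) = -8*pi/3.
Hence b_3 = (1/(2*pi))·(-8*pi/3) = -4/3.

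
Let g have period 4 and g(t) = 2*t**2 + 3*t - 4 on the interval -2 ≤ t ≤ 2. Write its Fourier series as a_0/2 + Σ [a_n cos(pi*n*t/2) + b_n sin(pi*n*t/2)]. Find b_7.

b_7 = 1/2 ∫_{-2}^{2} g(t) sin(7*pi*t/2) dt.
Integrating by parts twice (tabular method), an antiderivative of (2*t**2 + 3*t - 4) sin(7*pi*t/2) is -4*t**2*cos(7*pi*t/2)/(7*pi) + 16*t*sin(7*pi*t/2)/(49*pi**2) - 6*t*cos(7*pi*t/2)/(7*pi) + 12*sin(7*pi*t/2)/(49*pi**2) + 32*cos(7*pi*t/2)/(343*pi**3) + 8*cos(7*pi*t/2)/(7*pi); evaluating from -2 to 2: ∫_{-2}^{2} (2*t**2 + 3*t - 4) sin(7*pi*t/2) dt = (4*(-8 + 245*pi**2)/(343*pi**3)) - (4*(-49*pi**2 - 8)/(343*pi**3)) = 24/(7*pi).
Hence b_7 = (1/2)·(24/(7*pi)) = 12/(7*pi).

12/(7*pi)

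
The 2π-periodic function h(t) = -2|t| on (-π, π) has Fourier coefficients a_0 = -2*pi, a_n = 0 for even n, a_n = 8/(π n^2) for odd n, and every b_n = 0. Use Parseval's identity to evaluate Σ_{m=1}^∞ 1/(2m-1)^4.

pi**4/96

Parseval: a_0^2/2 + Σ a_n^2 = (1/π) ∫_{-π}^{π} h(t)^2 dt = 8*pi**2/3.
Subtract a_0^2/2 = 2*pi**2: Σ a_n^2 = 2*pi**2/3.
Only odd n contribute, with a_n^2 = 64/(π^2 n^4), so Σ_{m≥1} 1/(2m-1)^4 = π^2·(2*pi**2/3)/64 = pi**4/96.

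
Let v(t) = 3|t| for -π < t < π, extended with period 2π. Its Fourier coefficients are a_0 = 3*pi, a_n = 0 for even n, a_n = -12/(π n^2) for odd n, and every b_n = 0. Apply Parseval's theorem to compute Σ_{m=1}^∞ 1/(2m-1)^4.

Parseval: a_0^2/2 + Σ a_n^2 = (1/π) ∫_{-π}^{π} v(t)^2 dt = 6*pi**2.
Subtract a_0^2/2 = 9*pi**2/2: Σ a_n^2 = 3*pi**2/2.
Only odd n contribute, with a_n^2 = 144/(π^2 n^4), so Σ_{m≥1} 1/(2m-1)^4 = π^2·(3*pi**2/2)/144 = pi**4/96.

pi**4/96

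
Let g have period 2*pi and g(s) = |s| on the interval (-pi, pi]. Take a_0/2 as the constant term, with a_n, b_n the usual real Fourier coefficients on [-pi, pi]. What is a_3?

a_3 = 1/pi ∫_{-pi}^{pi} g(s) cos(3*s) ds.
g is even and cos(3*s) is even, so the integrand is even and a_3 = 2/pi ∫_0^{pi} g(s) cos(3*s) ds.
Integrating by parts (boundary term plus one more integral), an antiderivative of (s) cos(3*s) is s*sin(3*s)/3 + cos(3*s)/9; evaluating from 0 to pi: ∫_{0}^{pi} (s) cos(3*s) ds = (-1/9) - (1/9) = -2/9.
Hence a_3 = (2/pi)·(-2/9) = -4/(9*pi).

-4/(9*pi)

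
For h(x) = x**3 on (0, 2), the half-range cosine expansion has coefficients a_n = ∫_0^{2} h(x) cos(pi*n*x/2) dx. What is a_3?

16*(4 - 9*pi**2)/(27*pi**4)

a_3 = ∫_0^{2} (x**3) cos(3*pi*x/2) dx.
Integrating by parts three times (tabular method), an antiderivative of (x**3) cos(3*pi*x/2) is 2*x**3*sin(3*pi*x/2)/(3*pi) + 4*x**2*cos(3*pi*x/2)/(3*pi**2) - 16*x*sin(3*pi*x/2)/(9*pi**3) - 32*cos(3*pi*x/2)/(27*pi**4); evaluating from 0 to 2: ∫_{0}^{2} (x**3) cos(3*pi*x/2) dx = (16*(2 - 9*pi**2)/(27*pi**4)) - (-32/(27*pi**4)) = 16*(4 - 9*pi**2)/(27*pi**4).
Hence a_3 = 16*(4 - 9*pi**2)/(27*pi**4).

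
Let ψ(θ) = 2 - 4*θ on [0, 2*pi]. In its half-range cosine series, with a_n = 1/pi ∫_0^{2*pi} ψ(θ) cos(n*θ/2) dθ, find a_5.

32/(25*pi)

a_5 = 1/pi ∫_0^{2*pi} (2 - 4*θ) cos(5*θ/2) dθ.
Integrating by parts (boundary term plus one more integral), an antiderivative of (2 - 4*θ) cos(5*θ/2) is -8*θ*sin(5*θ/2)/5 + 4*sin(5*θ/2)/5 - 16*cos(5*θ/2)/25; evaluating from 0 to 2*pi: ∫_{0}^{2*pi} (2 - 4*θ) cos(5*θ/2) dθ = (16/25) - (-16/25) = 32/25.
Hence a_5 = (1/pi)·(32/25) = 32/(25*pi).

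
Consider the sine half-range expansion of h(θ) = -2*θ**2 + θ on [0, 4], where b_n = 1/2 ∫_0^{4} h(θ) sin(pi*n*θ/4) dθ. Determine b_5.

8*(32 - 175*pi**2)/(125*pi**3)

b_5 = 1/2 ∫_0^{4} (-2*θ**2 + θ) sin(5*pi*θ/4) dθ.
Integrating by parts twice (tabular method), an antiderivative of (-2*θ**2 + θ) sin(5*pi*θ/4) is 8*θ**2*cos(5*pi*θ/4)/(5*pi) - 64*θ*sin(5*pi*θ/4)/(25*pi**2) - 4*θ*cos(5*pi*θ/4)/(5*pi) + 16*sin(5*pi*θ/4)/(25*pi**2) - 256*cos(5*pi*θ/4)/(125*pi**3); evaluating from 0 to 4: ∫_{0}^{4} (-2*θ**2 + θ) sin(5*pi*θ/4) dθ = (16*(16 - 175*pi**2)/(125*pi**3)) - (-256/(125*pi**3)) = 16*(32 - 175*pi**2)/(125*pi**3).
Hence b_5 = (1/2)·(16*(32 - 175*pi**2)/(125*pi**3)) = 8*(32 - 175*pi**2)/(125*pi**3).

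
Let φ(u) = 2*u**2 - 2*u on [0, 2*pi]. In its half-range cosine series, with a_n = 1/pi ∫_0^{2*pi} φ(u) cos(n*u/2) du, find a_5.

a_5 = 1/pi ∫_0^{2*pi} (2*u**2 - 2*u) cos(5*u/2) du.
Integrating by parts twice (tabular method), an antiderivative of (2*u**2 - 2*u) cos(5*u/2) is 4*u**2*sin(5*u/2)/5 - 4*u*sin(5*u/2)/5 + 16*u*cos(5*u/2)/25 - 32*sin(5*u/2)/125 - 8*cos(5*u/2)/25; evaluating from 0 to 2*pi: ∫_{0}^{2*pi} (2*u**2 - 2*u) cos(5*u/2) du = (8/25 - 32*pi/25) - (-8/25) = 16/25 - 32*pi/25.
Hence a_5 = (1/pi)·(16/25 - 32*pi/25) = 16*(1 - 2*pi)/(25*pi).

16*(1 - 2*pi)/(25*pi)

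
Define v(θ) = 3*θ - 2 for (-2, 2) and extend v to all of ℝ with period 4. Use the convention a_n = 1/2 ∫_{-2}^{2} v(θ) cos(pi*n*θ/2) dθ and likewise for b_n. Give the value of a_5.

a_5 = 1/2 ∫_{-2}^{2} v(θ) cos(5*pi*θ/2) dθ.
Integrating by parts (boundary term plus one more integral), an antiderivative of (3*θ - 2) cos(5*pi*θ/2) is 6*θ*sin(5*pi*θ/2)/(5*pi) - 4*sin(5*pi*θ/2)/(5*pi) + 12*cos(5*pi*θ/2)/(25*pi**2); evaluating from -2 to 2: ∫_{-2}^{2} (3*θ - 2) cos(5*pi*θ/2) dθ = (-12/(25*pi**2)) - (-12/(25*pi**2)) = 0.
Hence a_5 = (1/2)·(0) = 0.

0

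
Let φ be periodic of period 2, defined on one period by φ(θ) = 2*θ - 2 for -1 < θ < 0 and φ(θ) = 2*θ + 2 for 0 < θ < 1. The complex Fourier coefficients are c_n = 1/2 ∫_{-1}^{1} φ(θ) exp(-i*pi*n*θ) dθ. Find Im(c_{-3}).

Since φ is real-valued, Im(c_{-3}) = -1/2 ∫_{-1}^{1} φ(θ) sin(-3*pi*θ) dθ = b_{3}/2.
φ is odd and sin(-3*pi*θ) is odd, so the integrand is even: ∫_{-1}^{1} φ(θ) sin(-3*pi*θ) dθ = 2∫_0^{1} φ(θ) sin(-3*pi*θ) dθ.
Integrating by parts (boundary term plus one more integral), an antiderivative of (2*θ + 2) sin(-3*pi*θ) is 2*θ*cos(3*pi*θ)/(3*pi) - 2*sin(3*pi*θ)/(9*pi**2) + 2*cos(3*pi*θ)/(3*pi); evaluating from 0 to 1: ∫_{0}^{1} (2*θ + 2) sin(-3*pi*θ) dθ = (-4/(3*pi)) - (2/(3*pi)) = -2/pi.
So ∫_{-1}^{1} φ(θ) sin(-3*pi*θ) dθ = -4/pi.
Hence Im(c_{-3}) = (-1/2)·(-4/pi) = 2/pi.

2/pi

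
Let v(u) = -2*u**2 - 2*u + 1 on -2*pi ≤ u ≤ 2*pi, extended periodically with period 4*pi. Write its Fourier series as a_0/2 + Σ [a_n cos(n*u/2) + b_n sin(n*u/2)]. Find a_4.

a_4 = (1/(2*pi)) ∫_{-2*pi}^{2*pi} v(u) cos(2*u) du.
Integrating by parts twice (tabular method), an antiderivative of (-2*u**2 - 2*u + 1) cos(2*u) is -u**2*sin(2*u) - u*sin(2*u) - u*cos(2*u) + sin(2*u) - cos(2*u)/2; evaluating from -2*pi to 2*pi: ∫_{-2*pi}^{2*pi} (-2*u**2 - 2*u + 1) cos(2*u) du = (-2*pi - 1/2) - (-1/2 + 2*pi) = -4*pi.
Hence a_4 = (1/(2*pi))·(-4*pi) = -2.

-2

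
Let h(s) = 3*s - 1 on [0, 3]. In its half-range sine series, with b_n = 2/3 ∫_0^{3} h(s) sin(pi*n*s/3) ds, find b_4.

-9/(2*pi)

b_4 = 2/3 ∫_0^{3} (3*s - 1) sin(4*pi*s/3) ds.
Integrating by parts (boundary term plus one more integral), an antiderivative of (3*s - 1) sin(4*pi*s/3) is -9*s*cos(4*pi*s/3)/(4*pi) + 27*sin(4*pi*s/3)/(16*pi**2) + 3*cos(4*pi*s/3)/(4*pi); evaluating from 0 to 3: ∫_{0}^{3} (3*s - 1) sin(4*pi*s/3) ds = (-6/pi) - (3/(4*pi)) = -27/(4*pi).
Hence b_4 = (2/3)·(-27/(4*pi)) = -9/(2*pi).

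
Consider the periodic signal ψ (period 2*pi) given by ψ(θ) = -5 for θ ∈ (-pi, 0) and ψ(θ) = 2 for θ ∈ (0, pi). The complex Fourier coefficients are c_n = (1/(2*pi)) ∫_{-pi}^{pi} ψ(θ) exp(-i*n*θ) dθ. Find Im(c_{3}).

Since ψ is real-valued, Im(c_{3}) = -(1/(2*pi)) ∫_{-pi}^{pi} ψ(θ) sin(3*θ) dθ = -b_{3}/2.
Split the integral at the breakpoints.
Directly, an antiderivative of (-5) sin(3*θ) is 5*cos(3*θ)/3; evaluating from -pi to 0: ∫_{-pi}^{0} (-5) sin(3*θ) dθ = (5/3) - (-5/3) = 10/3.
Directly, an antiderivative of (2) sin(3*θ) is -2*cos(3*θ)/3; evaluating from 0 to pi: ∫_{0}^{pi} (2) sin(3*θ) dθ = (2/3) - (-2/3) = 4/3.
So ∫_{-pi}^{pi} ψ(θ) sin(3*θ) dθ = 14/3.
Hence Im(c_{3}) = (-1/(2*pi))·(14/3) = -7/(3*pi).

-7/(3*pi)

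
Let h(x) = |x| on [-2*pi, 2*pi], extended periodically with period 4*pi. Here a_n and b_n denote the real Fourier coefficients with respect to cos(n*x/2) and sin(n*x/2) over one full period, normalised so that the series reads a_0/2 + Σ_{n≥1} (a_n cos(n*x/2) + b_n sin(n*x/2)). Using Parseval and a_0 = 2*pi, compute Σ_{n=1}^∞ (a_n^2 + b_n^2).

2*pi**2/3

Parseval: a_0^2/2 + Σ_{n≥1} (a_n^2+b_n^2) = (1/(2*pi)) ∫_{-2*pi}^{2*pi} h(x)^2 dx = 8*pi**2/3.
Subtract a_0^2/2 = 2*pi**2: Σ (a_n^2+b_n^2) = 2*pi**2/3.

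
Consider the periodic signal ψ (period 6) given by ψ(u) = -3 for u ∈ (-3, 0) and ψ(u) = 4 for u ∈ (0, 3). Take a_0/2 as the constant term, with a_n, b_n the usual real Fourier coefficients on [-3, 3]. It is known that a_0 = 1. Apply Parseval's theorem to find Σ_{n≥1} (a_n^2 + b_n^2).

49/2

Parseval: a_0^2/2 + Σ_{n≥1} (a_n^2+b_n^2) = 1/3 ∫_{-3}^{3} ψ(u)^2 du = 25.
Subtract a_0^2/2 = 1/2: Σ (a_n^2+b_n^2) = 49/2.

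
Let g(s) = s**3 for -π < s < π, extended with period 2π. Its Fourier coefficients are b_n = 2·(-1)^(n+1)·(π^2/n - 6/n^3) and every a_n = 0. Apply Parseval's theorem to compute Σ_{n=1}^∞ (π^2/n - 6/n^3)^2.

Parseval: Σ b_n^2 = (1/π) ∫_{-π}^{π} g(s)^2 ds = 2*pi**6/7.
b_n^2 = 4·(π^2/n - 6/n^3)^2, so the sum equals (2*pi**6/7)/4 = pi**6/14.

pi**6/14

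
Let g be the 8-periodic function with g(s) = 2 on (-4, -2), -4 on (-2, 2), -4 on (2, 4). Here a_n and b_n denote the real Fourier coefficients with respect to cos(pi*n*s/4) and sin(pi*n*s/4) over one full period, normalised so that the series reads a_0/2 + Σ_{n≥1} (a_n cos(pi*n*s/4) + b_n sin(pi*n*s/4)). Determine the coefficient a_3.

a_3 = 1/4 ∫_{-4}^{4} g(s) cos(3*pi*s/4) ds.
Split the integral at the breakpoints.
Directly, an antiderivative of (2) cos(3*pi*s/4) is 8*sin(3*pi*s/4)/(3*pi); evaluating from -4 to -2: ∫_{-4}^{-2} (2) cos(3*pi*s/4) ds = (8/(3*pi)) - (0) = 8/(3*pi).
Directly, an antiderivative of (-4) cos(3*pi*s/4) is -16*sin(3*pi*s/4)/(3*pi); evaluating from -2 to 2: ∫_{-2}^{2} (-4) cos(3*pi*s/4) ds = (16/(3*pi)) - (-16/(3*pi)) = 32/(3*pi).
Directly, an antiderivative of (-4) cos(3*pi*s/4) is -16*sin(3*pi*s/4)/(3*pi); evaluating from 2 to 4: ∫_{2}^{4} (-4) cos(3*pi*s/4) ds = (0) - (16/(3*pi)) = -16/(3*pi).
Summing the pieces and multiplying by (1/4) gives a_3 = 2/pi.

2/pi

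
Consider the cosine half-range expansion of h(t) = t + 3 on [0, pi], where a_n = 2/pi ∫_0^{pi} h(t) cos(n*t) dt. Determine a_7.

-4/(49*pi)

a_7 = 2/pi ∫_0^{pi} (t + 3) cos(7*t) dt.
Integrating by parts (boundary term plus one more integral), an antiderivative of (t + 3) cos(7*t) is t*sin(7*t)/7 + 3*sin(7*t)/7 + cos(7*t)/49; evaluating from 0 to pi: ∫_{0}^{pi} (t + 3) cos(7*t) dt = (-1/49) - (1/49) = -2/49.
Hence a_7 = (2/pi)·(-2/49) = -4/(49*pi).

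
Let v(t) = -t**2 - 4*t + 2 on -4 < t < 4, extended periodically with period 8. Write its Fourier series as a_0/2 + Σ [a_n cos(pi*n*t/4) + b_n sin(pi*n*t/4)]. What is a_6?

-16/(9*pi**2)

a_6 = 1/4 ∫_{-4}^{4} v(t) cos(3*pi*t/2) dt.
Integrating by parts twice (tabular method), an antiderivative of (-t**2 - 4*t + 2) cos(3*pi*t/2) is -2*t**2*sin(3*pi*t/2)/(3*pi) - 8*t*sin(3*pi*t/2)/(3*pi) - 8*t*cos(3*pi*t/2)/(9*pi**2) + 16*sin(3*pi*t/2)/(27*pi**3) + 4*sin(3*pi*t/2)/(3*pi) - 16*cos(3*pi*t/2)/(9*pi**2); evaluating from -4 to 4: ∫_{-4}^{4} (-t**2 - 4*t + 2) cos(3*pi*t/2) dt = (-16/(3*pi**2)) - (16/(9*pi**2)) = -64/(9*pi**2).
Hence a_6 = (1/4)·(-64/(9*pi**2)) = -16/(9*pi**2).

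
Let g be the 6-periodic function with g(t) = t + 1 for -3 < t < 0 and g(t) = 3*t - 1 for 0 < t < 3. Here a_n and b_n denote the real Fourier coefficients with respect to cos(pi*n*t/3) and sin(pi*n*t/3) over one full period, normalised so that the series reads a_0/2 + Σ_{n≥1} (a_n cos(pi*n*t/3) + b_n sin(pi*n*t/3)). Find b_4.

-3/pi

b_4 = 1/3 ∫_{-3}^{3} g(t) sin(4*pi*t/3) dt.
Split the integral at the breakpoints.
Integrating by parts (boundary term plus one more integral), an antiderivative of (t + 1) sin(4*pi*t/3) is -3*t*cos(4*pi*t/3)/(4*pi) + 9*sin(4*pi*t/3)/(16*pi**2) - 3*cos(4*pi*t/3)/(4*pi); evaluating from -3 to 0: ∫_{-3}^{0} (t + 1) sin(4*pi*t/3) dt = (-3/(4*pi)) - (3/(2*pi)) = -9/(4*pi).
Integrating by parts (boundary term plus one more integral), an antiderivative of (3*t - 1) sin(4*pi*t/3) is -9*t*cos(4*pi*t/3)/(4*pi) + 27*sin(4*pi*t/3)/(16*pi**2) + 3*cos(4*pi*t/3)/(4*pi); evaluating from 0 to 3: ∫_{0}^{3} (3*t - 1) sin(4*pi*t/3) dt = (-6/pi) - (3/(4*pi)) = -27/(4*pi).
Summing the pieces and multiplying by (1/3) gives b_4 = -3/pi.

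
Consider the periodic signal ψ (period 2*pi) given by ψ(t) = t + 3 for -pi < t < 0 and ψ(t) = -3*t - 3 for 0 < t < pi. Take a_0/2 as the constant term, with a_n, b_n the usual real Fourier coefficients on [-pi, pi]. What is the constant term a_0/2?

-pi

a_0 = 1/pi ∫_{-pi}^{pi} ψ(t) dt = 1/pi · (-2*pi**2) = -2*pi.
So the constant term a_0/2 = -pi.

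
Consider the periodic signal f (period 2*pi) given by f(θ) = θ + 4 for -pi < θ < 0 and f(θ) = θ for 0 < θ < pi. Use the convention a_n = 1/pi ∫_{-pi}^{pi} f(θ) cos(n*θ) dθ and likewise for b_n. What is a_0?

a_0 = 1/pi ∫_{-pi}^{pi} f(θ) dθ = 1/pi · (4*pi) = 4.

4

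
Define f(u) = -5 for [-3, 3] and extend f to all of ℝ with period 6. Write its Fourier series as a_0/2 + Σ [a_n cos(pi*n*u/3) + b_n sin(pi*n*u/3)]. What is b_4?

0

b_4 = 1/3 ∫_{-3}^{3} f(u) sin(4*pi*u/3) du.
f is even and sin(4*pi*u/3) is odd, so the integrand is odd over a symmetric interval and the integral vanishes.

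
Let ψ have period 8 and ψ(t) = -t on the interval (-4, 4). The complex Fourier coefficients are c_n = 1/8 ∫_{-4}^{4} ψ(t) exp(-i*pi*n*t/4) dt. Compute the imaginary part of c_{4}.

-1/pi

Since ψ is real-valued, Im(c_{4}) = -1/8 ∫_{-4}^{4} ψ(t) sin(pi*t) dt = -b_{4}/2.
ψ is odd and sin(pi*t) is odd, so the integrand is even: ∫_{-4}^{4} ψ(t) sin(pi*t) dt = 2∫_0^{4} ψ(t) sin(pi*t) dt.
Integrating by parts (boundary term plus one more integral), an antiderivative of (-t) sin(pi*t) is t*cos(pi*t)/pi - sin(pi*t)/pi**2; evaluating from 0 to 4: ∫_{0}^{4} (-t) sin(pi*t) dt = (4/pi) - (0) = 4/pi.
So ∫_{-4}^{4} ψ(t) sin(pi*t) dt = 8/pi.
Hence Im(c_{4}) = (-1/8)·(8/pi) = -1/pi.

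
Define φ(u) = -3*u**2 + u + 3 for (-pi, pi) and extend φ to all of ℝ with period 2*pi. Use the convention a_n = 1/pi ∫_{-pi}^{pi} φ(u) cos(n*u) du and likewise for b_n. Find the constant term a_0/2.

3 - pi**2

a_0 = 1/pi ∫_{-pi}^{pi} φ(u) du = 1/pi · (2*pi*(3 - pi**2)) = 6 - 2*pi**2.
So the constant term a_0/2 = 3 - pi**2.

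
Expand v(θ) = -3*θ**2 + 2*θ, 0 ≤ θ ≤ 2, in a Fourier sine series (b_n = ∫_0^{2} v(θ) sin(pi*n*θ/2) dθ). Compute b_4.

b_4 = ∫_0^{2} (-3*θ**2 + 2*θ) sin(2*pi*θ) dθ.
Integrating by parts twice (tabular method), an antiderivative of (-3*θ**2 + 2*θ) sin(2*pi*θ) is 3*θ**2*cos(2*pi*θ)/(2*pi) - 3*θ*sin(2*pi*θ)/(2*pi**2) - θ*cos(2*pi*θ)/pi + sin(2*pi*θ)/(2*pi**2) - 3*cos(2*pi*θ)/(4*pi**3); evaluating from 0 to 2: ∫_{0}^{2} (-3*θ**2 + 2*θ) sin(2*pi*θ) dθ = (-3/(4*pi**3) + 4/pi) - (-3/(4*pi**3)) = 4/pi.
Hence b_4 = 4/pi.

4/pi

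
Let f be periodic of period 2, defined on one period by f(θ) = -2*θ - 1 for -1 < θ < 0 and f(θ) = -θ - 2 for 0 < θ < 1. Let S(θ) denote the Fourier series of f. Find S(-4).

-3/2

θ = -4 differs from θ = 0 by -2 full period(s), and the series is 2-periodic.
At θ = 0 the one-sided limits are f(0^-) = -1 and f(0^+) = -2.
By Dirichlet's theorem the series converges to their average, [(-1) + (-2)]/2 = -3/2.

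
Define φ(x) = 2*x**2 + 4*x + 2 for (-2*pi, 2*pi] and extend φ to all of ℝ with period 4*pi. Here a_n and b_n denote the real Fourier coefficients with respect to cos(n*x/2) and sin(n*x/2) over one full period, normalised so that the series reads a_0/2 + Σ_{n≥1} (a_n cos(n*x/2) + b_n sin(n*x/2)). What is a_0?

4 + 16*pi**2/3

a_0 = (1/(2*pi)) ∫_{-2*pi}^{2*pi} φ(x) dx = (1/(2*pi)) · (8*pi + 32*pi**3/3) = 4 + 16*pi**2/3.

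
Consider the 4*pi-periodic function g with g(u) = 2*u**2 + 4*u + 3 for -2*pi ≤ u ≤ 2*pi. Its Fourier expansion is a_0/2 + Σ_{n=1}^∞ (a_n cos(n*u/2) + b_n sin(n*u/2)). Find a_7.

a_7 = (1/(2*pi)) ∫_{-2*pi}^{2*pi} g(u) cos(7*u/2) du.
Integrating by parts twice (tabular method), an antiderivative of (2*u**2 + 4*u + 3) cos(7*u/2) is 4*u**2*sin(7*u/2)/7 + 8*u*sin(7*u/2)/7 + 16*u*cos(7*u/2)/49 + 262*sin(7*u/2)/343 + 16*cos(7*u/2)/49; evaluating from -2*pi to 2*pi: ∫_{-2*pi}^{2*pi} (2*u**2 + 4*u + 3) cos(7*u/2) du = (-32*pi/49 - 16/49) - (-16/49 + 32*pi/49) = -64*pi/49.
Hence a_7 = (1/(2*pi))·(-64*pi/49) = -32/49.

-32/49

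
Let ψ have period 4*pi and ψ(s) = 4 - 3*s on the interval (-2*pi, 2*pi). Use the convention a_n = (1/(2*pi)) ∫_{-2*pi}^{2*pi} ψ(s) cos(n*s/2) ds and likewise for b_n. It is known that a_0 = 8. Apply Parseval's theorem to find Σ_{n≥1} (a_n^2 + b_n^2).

24*pi**2

Parseval: a_0^2/2 + Σ_{n≥1} (a_n^2+b_n^2) = (1/(2*pi)) ∫_{-2*pi}^{2*pi} ψ(s)^2 ds = 32 + 24*pi**2.
Subtract a_0^2/2 = 32: Σ (a_n^2+b_n^2) = 24*pi**2.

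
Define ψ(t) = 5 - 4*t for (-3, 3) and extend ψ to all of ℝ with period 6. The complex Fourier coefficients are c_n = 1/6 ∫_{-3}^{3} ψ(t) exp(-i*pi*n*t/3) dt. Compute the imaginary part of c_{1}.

Since ψ is real-valued, Im(c_{1}) = -1/6 ∫_{-3}^{3} ψ(t) sin(pi*t/3) dt = -b_{1}/2.
Integrating by parts (boundary term plus one more integral), an antiderivative of (5 - 4*t) sin(pi*t/3) is 12*t*cos(pi*t/3)/pi - 36*sin(pi*t/3)/pi**2 - 15*cos(pi*t/3)/pi; evaluating from -3 to 3: ∫_{-3}^{3} (5 - 4*t) sin(pi*t/3) dt = (-21/pi) - (51/pi) = -72/pi.
Hence Im(c_{1}) = (-1/6)·(-72/pi) = 12/pi.

12/pi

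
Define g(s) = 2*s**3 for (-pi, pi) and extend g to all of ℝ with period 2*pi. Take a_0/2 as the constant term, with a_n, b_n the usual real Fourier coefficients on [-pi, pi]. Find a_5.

0

a_5 = 1/pi ∫_{-pi}^{pi} g(s) cos(5*s) ds.
g is odd and cos(5*s) is even, so the integrand is odd over a symmetric interval and the integral vanishes.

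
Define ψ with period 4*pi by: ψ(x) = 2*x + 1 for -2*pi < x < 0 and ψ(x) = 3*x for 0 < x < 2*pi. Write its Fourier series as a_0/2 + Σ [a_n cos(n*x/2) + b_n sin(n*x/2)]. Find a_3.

a_3 = (1/(2*pi)) ∫_{-2*pi}^{2*pi} ψ(x) cos(3*x/2) dx.
Split the integral at the breakpoints.
Integrating by parts (boundary term plus one more integral), an antiderivative of (2*x + 1) cos(3*x/2) is 4*x*sin(3*x/2)/3 + 2*sin(3*x/2)/3 + 8*cos(3*x/2)/9; evaluating from -2*pi to 0: ∫_{-2*pi}^{0} (2*x + 1) cos(3*x/2) dx = (8/9) - (-8/9) = 16/9.
Integrating by parts (boundary term plus one more integral), an antiderivative of (3*x) cos(3*x/2) is 2*x*sin(3*x/2) + 4*cos(3*x/2)/3; evaluating from 0 to 2*pi: ∫_{0}^{2*pi} (3*x) cos(3*x/2) dx = (-4/3) - (4/3) = -8/3.
Summing the pieces and multiplying by (1/(2*pi)) gives a_3 = -4/(9*pi).

-4/(9*pi)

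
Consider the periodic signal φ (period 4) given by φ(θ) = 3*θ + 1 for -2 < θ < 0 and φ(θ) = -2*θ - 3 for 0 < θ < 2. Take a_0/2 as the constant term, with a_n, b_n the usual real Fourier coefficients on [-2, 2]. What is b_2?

-1/pi

b_2 = 1/2 ∫_{-2}^{2} φ(θ) sin(pi*θ) dθ.
Split the integral at the breakpoints.
Integrating by parts (boundary term plus one more integral), an antiderivative of (3*θ + 1) sin(pi*θ) is -3*θ*cos(pi*θ)/pi + 3*sin(pi*θ)/pi**2 - cos(pi*θ)/pi; evaluating from -2 to 0: ∫_{-2}^{0} (3*θ + 1) sin(pi*θ) dθ = (-1/pi) - (5/pi) = -6/pi.
Integrating by parts (boundary term plus one more integral), an antiderivative of (-2*θ - 3) sin(pi*θ) is 2*θ*cos(pi*θ)/pi - 2*sin(pi*θ)/pi**2 + 3*cos(pi*θ)/pi; evaluating from 0 to 2: ∫_{0}^{2} (-2*θ - 3) sin(pi*θ) dθ = (7/pi) - (3/pi) = 4/pi.
Summing the pieces and multiplying by (1/2) gives b_2 = -1/pi.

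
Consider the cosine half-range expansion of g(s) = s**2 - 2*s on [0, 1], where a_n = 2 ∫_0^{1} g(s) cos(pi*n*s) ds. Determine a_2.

pi**(-2)

a_2 = 2 ∫_0^{1} (s**2 - 2*s) cos(2*pi*s) ds.
Integrating by parts twice (tabular method), an antiderivative of (s**2 - 2*s) cos(2*pi*s) is s**2*sin(2*pi*s)/(2*pi) - s*sin(2*pi*s)/pi + s*cos(2*pi*s)/(2*pi**2) - sin(2*pi*s)/(4*pi**3) - cos(2*pi*s)/(2*pi**2); evaluating from 0 to 1: ∫_{0}^{1} (s**2 - 2*s) cos(2*pi*s) ds = (0) - (-1/(2*pi**2)) = 1/(2*pi**2).
Hence a_2 = 2·(1/(2*pi**2)) = pi**(-2).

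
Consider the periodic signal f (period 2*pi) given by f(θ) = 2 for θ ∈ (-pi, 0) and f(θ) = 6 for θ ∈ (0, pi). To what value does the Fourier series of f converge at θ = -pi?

4

At θ = -pi the one-sided limits are f(-pi^-) = 6 and f(-pi^+) = 2.
By Dirichlet's theorem the series converges to their average, [(6) + (2)]/2 = 4.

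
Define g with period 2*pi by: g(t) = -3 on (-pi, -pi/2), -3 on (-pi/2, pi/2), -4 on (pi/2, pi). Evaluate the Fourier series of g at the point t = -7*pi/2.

-7/2

t = -7*pi/2 differs from t = pi/2 by -2 full period(s), and the series is 2*pi-periodic.
At t = pi/2 the one-sided limits are g(pi/2^-) = -3 and g(pi/2^+) = -4.
By Dirichlet's theorem the series converges to their average, [(-3) + (-4)]/2 = -7/2.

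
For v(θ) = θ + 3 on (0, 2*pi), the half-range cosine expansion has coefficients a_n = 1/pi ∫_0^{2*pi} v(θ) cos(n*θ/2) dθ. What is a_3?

-8/(9*pi)

a_3 = 1/pi ∫_0^{2*pi} (θ + 3) cos(3*θ/2) dθ.
Integrating by parts (boundary term plus one more integral), an antiderivative of (θ + 3) cos(3*θ/2) is 2*θ*sin(3*θ/2)/3 + 2*sin(3*θ/2) + 4*cos(3*θ/2)/9; evaluating from 0 to 2*pi: ∫_{0}^{2*pi} (θ + 3) cos(3*θ/2) dθ = (-4/9) - (4/9) = -8/9.
Hence a_3 = (1/pi)·(-8/9) = -8/(9*pi).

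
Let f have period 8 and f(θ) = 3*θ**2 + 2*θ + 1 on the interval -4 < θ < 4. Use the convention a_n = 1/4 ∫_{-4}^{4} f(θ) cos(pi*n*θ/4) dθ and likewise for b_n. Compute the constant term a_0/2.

17

a_0 = 1/4 ∫_{-4}^{4} f(θ) dθ = 1/4 · (136) = 34.
So the constant term a_0/2 = 17.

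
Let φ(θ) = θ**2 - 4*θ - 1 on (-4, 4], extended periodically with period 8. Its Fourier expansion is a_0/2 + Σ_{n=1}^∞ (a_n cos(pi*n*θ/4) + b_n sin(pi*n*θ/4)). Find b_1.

b_1 = 1/4 ∫_{-4}^{4} φ(θ) sin(pi*θ/4) dθ.
Integrating by parts twice (tabular method), an antiderivative of (θ**2 - 4*θ - 1) sin(pi*θ/4) is -4*θ**2*cos(pi*θ/4)/pi + 32*θ*sin(pi*θ/4)/pi**2 + 16*θ*cos(pi*θ/4)/pi - 64*sin(pi*θ/4)/pi**2 + 4*cos(pi*θ/4)/pi + 128*cos(pi*θ/4)/pi**3; evaluating from -4 to 4: ∫_{-4}^{4} (θ**2 - 4*θ - 1) sin(pi*θ/4) dθ = (-128/pi**3 - 4/pi) - (-128/pi**3 + 124/pi) = -128/pi.
Hence b_1 = (1/4)·(-128/pi) = -32/pi.

-32/pi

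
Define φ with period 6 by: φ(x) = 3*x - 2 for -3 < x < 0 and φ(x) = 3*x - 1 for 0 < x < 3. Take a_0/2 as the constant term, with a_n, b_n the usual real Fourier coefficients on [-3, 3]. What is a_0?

a_0 = 1/3 ∫_{-3}^{3} φ(x) dx = 1/3 · (-9) = -3.

-3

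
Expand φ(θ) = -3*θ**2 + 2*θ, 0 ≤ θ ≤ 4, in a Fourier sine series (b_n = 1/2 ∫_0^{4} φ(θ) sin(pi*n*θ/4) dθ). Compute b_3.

b_3 = 1/2 ∫_0^{4} (-3*θ**2 + 2*θ) sin(3*pi*θ/4) dθ.
Integrating by parts twice (tabular method), an antiderivative of (-3*θ**2 + 2*θ) sin(3*pi*θ/4) is 4*θ**2*cos(3*pi*θ/4)/pi - 32*θ*sin(3*pi*θ/4)/(3*pi**2) - 8*θ*cos(3*pi*θ/4)/(3*pi) + 32*sin(3*pi*θ/4)/(9*pi**2) - 128*cos(3*pi*θ/4)/(9*pi**3); evaluating from 0 to 4: ∫_{0}^{4} (-3*θ**2 + 2*θ) sin(3*pi*θ/4) dθ = (32*(4 - 15*pi**2)/(9*pi**3)) - (-128/(9*pi**3)) = 32*(8 - 15*pi**2)/(9*pi**3).
Hence b_3 = (1/2)·(32*(8 - 15*pi**2)/(9*pi**3)) = 16*(8 - 15*pi**2)/(9*pi**3).

16*(8 - 15*pi**2)/(9*pi**3)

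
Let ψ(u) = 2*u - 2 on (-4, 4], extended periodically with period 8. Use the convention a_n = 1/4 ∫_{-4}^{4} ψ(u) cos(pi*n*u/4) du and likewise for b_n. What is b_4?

-4/pi

b_4 = 1/4 ∫_{-4}^{4} ψ(u) sin(pi*u) du.
Integrating by parts (boundary term plus one more integral), an antiderivative of (2*u - 2) sin(pi*u) is -2*u*cos(pi*u)/pi + 2*sin(pi*u)/pi**2 + 2*cos(pi*u)/pi; evaluating from -4 to 4: ∫_{-4}^{4} (2*u - 2) sin(pi*u) du = (-6/pi) - (10/pi) = -16/pi.
Hence b_4 = (1/4)·(-16/pi) = -4/pi.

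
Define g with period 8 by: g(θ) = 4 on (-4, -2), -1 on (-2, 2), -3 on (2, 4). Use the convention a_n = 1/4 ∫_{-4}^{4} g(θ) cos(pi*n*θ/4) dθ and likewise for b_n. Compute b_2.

7/pi

b_2 = 1/4 ∫_{-4}^{4} g(θ) sin(pi*θ/2) dθ.
Split the integral at the breakpoints.
Directly, an antiderivative of (4) sin(pi*θ/2) is -8*cos(pi*θ/2)/pi; evaluating from -4 to -2: ∫_{-4}^{-2} (4) sin(pi*θ/2) dθ = (8/pi) - (-8/pi) = 16/pi.
Directly, an antiderivative of (-1) sin(pi*θ/2) is 2*cos(pi*θ/2)/pi; evaluating from -2 to 2: ∫_{-2}^{2} (-1) sin(pi*θ/2) dθ = (-2/pi) - (-2/pi) = 0.
Directly, an antiderivative of (-3) sin(pi*θ/2) is 6*cos(pi*θ/2)/pi; evaluating from 2 to 4: ∫_{2}^{4} (-3) sin(pi*θ/2) dθ = (6/pi) - (-6/pi) = 12/pi.
Summing the pieces and multiplying by (1/4) gives b_2 = 7/pi.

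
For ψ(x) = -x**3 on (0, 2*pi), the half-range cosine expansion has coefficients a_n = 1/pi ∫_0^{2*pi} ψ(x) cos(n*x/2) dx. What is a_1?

-192/pi + 48*pi

a_1 = 1/pi ∫_0^{2*pi} (-x**3) cos(x/2) dx.
Integrating by parts three times (tabular method), an antiderivative of (-x**3) cos(x/2) is -2*x**3*sin(x/2) - 12*x**2*cos(x/2) + 48*x*sin(x/2) + 96*cos(x/2); evaluating from 0 to 2*pi: ∫_{0}^{2*pi} (-x**3) cos(x/2) dx = (-96 + 48*pi**2) - (96) = -192 + 48*pi**2.
Hence a_1 = (1/pi)·(-192 + 48*pi**2) = -192/pi + 48*pi.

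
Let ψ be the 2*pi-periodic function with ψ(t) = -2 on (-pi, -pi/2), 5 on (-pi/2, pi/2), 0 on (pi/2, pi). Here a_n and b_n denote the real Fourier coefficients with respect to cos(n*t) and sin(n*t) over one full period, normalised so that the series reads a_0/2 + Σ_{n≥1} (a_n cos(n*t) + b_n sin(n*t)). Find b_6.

b_6 = 1/pi ∫_{-pi}^{pi} ψ(t) sin(6*t) dt.
Split the integral at the breakpoints.
Directly, an antiderivative of (-2) sin(6*t) is cos(6*t)/3; evaluating from -pi to -pi/2: ∫_{-pi}^{-pi/2} (-2) sin(6*t) dt = (-1/3) - (1/3) = -2/3.
Directly, an antiderivative of (5) sin(6*t) is -5*cos(6*t)/6; evaluating from -pi/2 to pi/2: ∫_{-pi/2}^{pi/2} (5) sin(6*t) dt = (5/6) - (5/6) = 0.
∫_{pi/2}^{pi} (0) sin(6*t) dt = 0.
Summing the pieces and multiplying by (1/pi) gives b_6 = -2/(3*pi).

-2/(3*pi)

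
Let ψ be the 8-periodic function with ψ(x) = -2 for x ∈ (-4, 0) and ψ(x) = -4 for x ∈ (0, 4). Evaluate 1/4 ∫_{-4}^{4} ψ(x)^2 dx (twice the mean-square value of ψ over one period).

1/4 ∫_{-4}^{4} ψ(x)^2 dx = 1/4 · (80) = 20.

20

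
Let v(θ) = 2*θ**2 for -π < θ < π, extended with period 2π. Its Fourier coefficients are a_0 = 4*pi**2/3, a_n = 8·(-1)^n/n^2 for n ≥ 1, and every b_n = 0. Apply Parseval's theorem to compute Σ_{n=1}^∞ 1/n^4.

pi**4/90

Parseval: a_0^2/2 + Σ a_n^2 = (1/π) ∫_{-π}^{π} v(θ)^2 dθ = 8*pi**4/5.
Subtract a_0^2/2 = 8*pi**4/9: Σ a_n^2 = 32*pi**4/45.
Since a_n^2 = 64/n^4, Σ 1/n^4 = pi**4/90.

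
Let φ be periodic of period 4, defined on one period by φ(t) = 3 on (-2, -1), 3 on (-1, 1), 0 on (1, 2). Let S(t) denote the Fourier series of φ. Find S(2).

3/2

At t = 2 the one-sided limits are φ(2^-) = 0 and φ(2^+) = 3.
By Dirichlet's theorem the series converges to their average, [(0) + (3)]/2 = 3/2.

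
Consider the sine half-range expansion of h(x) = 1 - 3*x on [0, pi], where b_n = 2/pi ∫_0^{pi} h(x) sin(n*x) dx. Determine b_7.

b_7 = 2/pi ∫_0^{pi} (1 - 3*x) sin(7*x) dx.
Integrating by parts (boundary term plus one more integral), an antiderivative of (1 - 3*x) sin(7*x) is 3*x*cos(7*x)/7 - 3*sin(7*x)/49 - cos(7*x)/7; evaluating from 0 to pi: ∫_{0}^{pi} (1 - 3*x) sin(7*x) dx = (1/7 - 3*pi/7) - (-1/7) = 2/7 - 3*pi/7.
Hence b_7 = (2/pi)·(2/7 - 3*pi/7) = 2*(2 - 3*pi)/(7*pi).

2*(2 - 3*pi)/(7*pi)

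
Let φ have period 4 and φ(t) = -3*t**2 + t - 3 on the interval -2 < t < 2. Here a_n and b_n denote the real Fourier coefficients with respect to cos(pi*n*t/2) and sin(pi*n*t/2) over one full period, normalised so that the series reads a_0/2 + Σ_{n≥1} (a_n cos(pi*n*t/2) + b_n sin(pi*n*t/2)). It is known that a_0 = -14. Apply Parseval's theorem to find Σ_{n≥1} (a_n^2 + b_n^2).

424/15

Parseval: a_0^2/2 + Σ_{n≥1} (a_n^2+b_n^2) = 1/2 ∫_{-2}^{2} φ(t)^2 dt = 1894/15.
Subtract a_0^2/2 = 98: Σ (a_n^2+b_n^2) = 424/15.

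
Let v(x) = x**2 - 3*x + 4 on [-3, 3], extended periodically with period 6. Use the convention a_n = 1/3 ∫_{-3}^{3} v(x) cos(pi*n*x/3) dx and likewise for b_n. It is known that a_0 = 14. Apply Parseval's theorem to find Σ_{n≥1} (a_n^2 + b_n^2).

342/5

Parseval: a_0^2/2 + Σ_{n≥1} (a_n^2+b_n^2) = 1/3 ∫_{-3}^{3} v(x)^2 dx = 832/5.
Subtract a_0^2/2 = 98: Σ (a_n^2+b_n^2) = 342/5.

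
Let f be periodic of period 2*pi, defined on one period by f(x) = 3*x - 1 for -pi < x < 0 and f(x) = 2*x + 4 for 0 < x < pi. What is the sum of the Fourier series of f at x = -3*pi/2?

x = -3*pi/2 differs from x = pi/2 by -1 full period(s), and the series is 2*pi-periodic.
f is continuous at x = pi/2 with value pi + 4, so the series converges to pi + 4 there.

pi + 4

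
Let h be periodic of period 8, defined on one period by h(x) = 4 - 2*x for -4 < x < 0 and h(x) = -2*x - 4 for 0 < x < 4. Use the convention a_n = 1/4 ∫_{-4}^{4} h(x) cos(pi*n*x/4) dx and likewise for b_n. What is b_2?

8/pi

b_2 = 1/4 ∫_{-4}^{4} h(x) sin(pi*x/2) dx.
h is odd and sin(pi*x/2) is odd, so the integrand is even and b_2 = 1/2 ∫_0^{4} h(x) sin(pi*x/2) dx.
Integrating by parts (boundary term plus one more integral), an antiderivative of (-2*x - 4) sin(pi*x/2) is 4*x*cos(pi*x/2)/pi - 8*sin(pi*x/2)/pi**2 + 8*cos(pi*x/2)/pi; evaluating from 0 to 4: ∫_{0}^{4} (-2*x - 4) sin(pi*x/2) dx = (24/pi) - (8/pi) = 16/pi.
Hence b_2 = (1/2)·(16/pi) = 8/pi.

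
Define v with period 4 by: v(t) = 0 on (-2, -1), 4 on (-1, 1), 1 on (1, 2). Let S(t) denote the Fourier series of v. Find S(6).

1/2

t = 6 differs from t = -2 by 2 full period(s), and the series is 4-periodic.
At t = -2 the one-sided limits are v(-2^-) = 1 and v(-2^+) = 0.
By Dirichlet's theorem the series converges to their average, [(1) + (0)]/2 = 1/2.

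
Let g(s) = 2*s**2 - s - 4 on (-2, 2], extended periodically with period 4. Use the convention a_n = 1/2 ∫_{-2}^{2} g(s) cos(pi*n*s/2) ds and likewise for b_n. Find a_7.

-32/(49*pi**2)

a_7 = 1/2 ∫_{-2}^{2} g(s) cos(7*pi*s/2) ds.
Integrating by parts twice (tabular method), an antiderivative of (2*s**2 - s - 4) cos(7*pi*s/2) is 4*s**2*sin(7*pi*s/2)/(7*pi) - 2*s*sin(7*pi*s/2)/(7*pi) + 16*s*cos(7*pi*s/2)/(49*pi**2) - 8*sin(7*pi*s/2)/(7*pi) - 32*sin(7*pi*s/2)/(343*pi**3) - 4*cos(7*pi*s/2)/(49*pi**2); evaluating from -2 to 2: ∫_{-2}^{2} (2*s**2 - s - 4) cos(7*pi*s/2) ds = (-4/(7*pi**2)) - (36/(49*pi**2)) = -64/(49*pi**2).
Hence a_7 = (1/2)·(-64/(49*pi**2)) = -32/(49*pi**2).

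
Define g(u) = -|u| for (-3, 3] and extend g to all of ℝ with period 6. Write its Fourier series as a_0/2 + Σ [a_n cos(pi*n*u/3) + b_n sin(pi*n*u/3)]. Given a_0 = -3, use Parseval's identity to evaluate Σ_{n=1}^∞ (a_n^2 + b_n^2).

3/2

Parseval: a_0^2/2 + Σ_{n≥1} (a_n^2+b_n^2) = 1/3 ∫_{-3}^{3} g(u)^2 du = 6.
Subtract a_0^2/2 = 9/2: Σ (a_n^2+b_n^2) = 3/2.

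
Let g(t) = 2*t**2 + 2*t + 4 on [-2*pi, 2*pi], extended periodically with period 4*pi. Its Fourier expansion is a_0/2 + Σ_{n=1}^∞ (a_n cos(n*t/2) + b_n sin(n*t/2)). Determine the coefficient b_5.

8/5

b_5 = (1/(2*pi)) ∫_{-2*pi}^{2*pi} g(t) sin(5*t/2) dt.
Integrating by parts twice (tabular method), an antiderivative of (2*t**2 + 2*t + 4) sin(5*t/2) is -4*t**2*cos(5*t/2)/5 + 16*t*sin(5*t/2)/25 - 4*t*cos(5*t/2)/5 + 8*sin(5*t/2)/25 - 168*cos(5*t/2)/125; evaluating from -2*pi to 2*pi: ∫_{-2*pi}^{2*pi} (2*t**2 + 2*t + 4) sin(5*t/2) dt = (168/125 + 8*pi/5 + 16*pi**2/5) - (-8*pi/5 + 168/125 + 16*pi**2/5) = 16*pi/5.
Hence b_5 = (1/(2*pi))·(16*pi/5) = 8/5.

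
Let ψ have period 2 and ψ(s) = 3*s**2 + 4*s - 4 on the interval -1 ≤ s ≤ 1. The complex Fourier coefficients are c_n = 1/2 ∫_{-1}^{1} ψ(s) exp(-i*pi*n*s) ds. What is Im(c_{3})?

Since ψ is real-valued, Im(c_{3}) = -1/2 ∫_{-1}^{1} ψ(s) sin(3*pi*s) ds = -b_{3}/2.
Integrating by parts twice (tabular method), an antiderivative of (3*s**2 + 4*s - 4) sin(3*pi*s) is -s**2*cos(3*pi*s)/pi + 2*s*sin(3*pi*s)/(3*pi**2) - 4*s*cos(3*pi*s)/(3*pi) + 4*sin(3*pi*s)/(9*pi**2) + 2*cos(3*pi*s)/(9*pi**3) + 4*cos(3*pi*s)/(3*pi); evaluating from -1 to 1: ∫_{-1}^{1} (3*s**2 + 4*s - 4) sin(3*pi*s) ds = ((-2/9 + pi**2)/pi**3) - ((-15*pi**2 - 2)/(9*pi**3)) = 8/(3*pi).
Hence Im(c_{3}) = (-1/2)·(8/(3*pi)) = -4/(3*pi).

-4/(3*pi)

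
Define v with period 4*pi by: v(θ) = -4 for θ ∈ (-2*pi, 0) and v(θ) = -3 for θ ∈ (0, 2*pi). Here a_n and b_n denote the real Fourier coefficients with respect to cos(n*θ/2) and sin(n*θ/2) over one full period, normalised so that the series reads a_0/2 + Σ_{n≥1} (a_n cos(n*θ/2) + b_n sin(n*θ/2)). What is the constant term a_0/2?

a_0 = (1/(2*pi)) ∫_{-2*pi}^{2*pi} v(θ) dθ = (1/(2*pi)) · (-14*pi) = -7.
So the constant term a_0/2 = -7/2.

-7/2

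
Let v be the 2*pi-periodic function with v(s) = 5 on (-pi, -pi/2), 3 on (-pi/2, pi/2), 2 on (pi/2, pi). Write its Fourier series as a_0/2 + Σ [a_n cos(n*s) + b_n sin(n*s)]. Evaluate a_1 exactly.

-1/pi

a_1 = 1/pi ∫_{-pi}^{pi} v(s) cos(s) ds.
Split the integral at the breakpoints.
Directly, an antiderivative of (5) cos(s) is 5*sin(s); evaluating from -pi to -pi/2: ∫_{-pi}^{-pi/2} (5) cos(s) ds = (-5) - (0) = -5.
Directly, an antiderivative of (3) cos(s) is 3*sin(s); evaluating from -pi/2 to pi/2: ∫_{-pi/2}^{pi/2} (3) cos(s) ds = (3) - (-3) = 6.
Directly, an antiderivative of (2) cos(s) is 2*sin(s); evaluating from pi/2 to pi: ∫_{pi/2}^{pi} (2) cos(s) ds = (0) - (2) = -2.
Summing the pieces and multiplying by (1/pi) gives a_1 = -1/pi.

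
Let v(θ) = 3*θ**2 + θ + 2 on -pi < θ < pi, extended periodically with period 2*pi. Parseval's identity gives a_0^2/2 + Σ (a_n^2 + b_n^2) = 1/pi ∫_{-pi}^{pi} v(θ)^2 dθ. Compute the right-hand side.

1/pi ∫_{-pi}^{pi} v(θ)^2 dθ = 1/pi · (2*pi*(60 + 65*pi**2 + 27*pi**4)/15) = 8 + 26*pi**2/3 + 18*pi**4/5.

8 + 26*pi**2/3 + 18*pi**4/5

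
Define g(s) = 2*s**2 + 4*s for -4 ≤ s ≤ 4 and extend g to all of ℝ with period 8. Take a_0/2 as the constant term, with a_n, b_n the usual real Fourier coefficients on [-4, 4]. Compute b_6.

b_6 = 1/4 ∫_{-4}^{4} g(s) sin(3*pi*s/2) ds.
Integrating by parts twice (tabular method), an antiderivative of (2*s**2 + 4*s) sin(3*pi*s/2) is -4*s**2*cos(3*pi*s/2)/(3*pi) + 16*s*sin(3*pi*s/2)/(9*pi**2) - 8*s*cos(3*pi*s/2)/(3*pi) + 16*sin(3*pi*s/2)/(9*pi**2) + 32*cos(3*pi*s/2)/(27*pi**3); evaluating from -4 to 4: ∫_{-4}^{4} (2*s**2 + 4*s) sin(3*pi*s/2) ds = (-32/pi + 32/(27*pi**3)) - (32*(1 - 9*pi**2)/(27*pi**3)) = -64/(3*pi).
Hence b_6 = (1/4)·(-64/(3*pi)) = -16/(3*pi).

-16/(3*pi)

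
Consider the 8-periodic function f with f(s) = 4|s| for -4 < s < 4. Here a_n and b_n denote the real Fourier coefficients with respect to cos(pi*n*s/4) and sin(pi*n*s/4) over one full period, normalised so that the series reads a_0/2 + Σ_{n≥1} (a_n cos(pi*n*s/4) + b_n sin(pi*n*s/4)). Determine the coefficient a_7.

-64/(49*pi**2)

a_7 = 1/4 ∫_{-4}^{4} f(s) cos(7*pi*s/4) ds.
f is even and cos(7*pi*s/4) is even, so the integrand is even and a_7 = 1/2 ∫_0^{4} f(s) cos(7*pi*s/4) ds.
Integrating by parts (boundary term plus one more integral), an antiderivative of (4*s) cos(7*pi*s/4) is 16*s*sin(7*pi*s/4)/(7*pi) + 64*cos(7*pi*s/4)/(49*pi**2); evaluating from 0 to 4: ∫_{0}^{4} (4*s) cos(7*pi*s/4) ds = (-64/(49*pi**2)) - (64/(49*pi**2)) = -128/(49*pi**2).
Hence a_7 = (1/2)·(-128/(49*pi**2)) = -64/(49*pi**2).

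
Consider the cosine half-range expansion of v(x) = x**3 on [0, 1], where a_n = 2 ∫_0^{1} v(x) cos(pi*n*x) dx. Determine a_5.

6*(4 - 25*pi**2)/(625*pi**4)

a_5 = 2 ∫_0^{1} (x**3) cos(5*pi*x) dx.
Integrating by parts three times (tabular method), an antiderivative of (x**3) cos(5*pi*x) is x**3*sin(5*pi*x)/(5*pi) + 3*x**2*cos(5*pi*x)/(25*pi**2) - 6*x*sin(5*pi*x)/(125*pi**3) - 6*cos(5*pi*x)/(625*pi**4); evaluating from 0 to 1: ∫_{0}^{1} (x**3) cos(5*pi*x) dx = (3*(2 - 25*pi**2)/(625*pi**4)) - (-6/(625*pi**4)) = 3*(4 - 25*pi**2)/(625*pi**4).
Hence a_5 = 2·(3*(4 - 25*pi**2)/(625*pi**4)) = 6*(4 - 25*pi**2)/(625*pi**4).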